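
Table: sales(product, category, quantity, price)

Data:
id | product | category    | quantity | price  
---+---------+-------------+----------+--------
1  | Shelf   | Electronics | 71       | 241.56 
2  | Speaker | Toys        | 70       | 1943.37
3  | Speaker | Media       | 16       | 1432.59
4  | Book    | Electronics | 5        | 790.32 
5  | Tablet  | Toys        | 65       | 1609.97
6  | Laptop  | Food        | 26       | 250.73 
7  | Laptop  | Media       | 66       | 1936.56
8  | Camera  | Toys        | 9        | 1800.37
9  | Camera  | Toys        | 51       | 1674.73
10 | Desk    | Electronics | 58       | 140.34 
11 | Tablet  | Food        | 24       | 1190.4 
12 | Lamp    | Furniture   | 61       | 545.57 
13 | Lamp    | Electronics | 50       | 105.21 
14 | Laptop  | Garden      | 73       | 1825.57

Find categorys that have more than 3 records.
SELECT category, COUNT(*) as cnt
FROM sales
GROUP BY category
HAVING COUNT(*) > 3

Result:
  Electronics: 4
  Toys: 4

Note: HAVING filters groups after aggregation, WHERE filters rows before.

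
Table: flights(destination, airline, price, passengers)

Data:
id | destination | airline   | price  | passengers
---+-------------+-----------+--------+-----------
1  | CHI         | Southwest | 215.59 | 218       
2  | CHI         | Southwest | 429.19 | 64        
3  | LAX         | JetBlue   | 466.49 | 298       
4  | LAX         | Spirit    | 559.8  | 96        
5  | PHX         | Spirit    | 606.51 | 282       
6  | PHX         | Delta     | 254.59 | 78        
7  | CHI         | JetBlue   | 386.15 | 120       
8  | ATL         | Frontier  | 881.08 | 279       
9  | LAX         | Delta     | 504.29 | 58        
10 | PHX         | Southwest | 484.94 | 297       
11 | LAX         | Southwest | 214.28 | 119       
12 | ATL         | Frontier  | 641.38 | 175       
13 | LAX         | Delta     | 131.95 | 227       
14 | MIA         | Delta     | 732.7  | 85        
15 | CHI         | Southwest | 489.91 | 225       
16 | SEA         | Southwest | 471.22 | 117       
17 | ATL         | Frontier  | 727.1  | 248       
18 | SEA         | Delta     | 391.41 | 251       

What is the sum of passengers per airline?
SELECT airline, SUM(passengers) as result
FROM flights
GROUP BY airline

Result:
  Delta: 699
  Frontier: 702
  JetBlue: 418
  Southwest: 1040
  Spirit: 378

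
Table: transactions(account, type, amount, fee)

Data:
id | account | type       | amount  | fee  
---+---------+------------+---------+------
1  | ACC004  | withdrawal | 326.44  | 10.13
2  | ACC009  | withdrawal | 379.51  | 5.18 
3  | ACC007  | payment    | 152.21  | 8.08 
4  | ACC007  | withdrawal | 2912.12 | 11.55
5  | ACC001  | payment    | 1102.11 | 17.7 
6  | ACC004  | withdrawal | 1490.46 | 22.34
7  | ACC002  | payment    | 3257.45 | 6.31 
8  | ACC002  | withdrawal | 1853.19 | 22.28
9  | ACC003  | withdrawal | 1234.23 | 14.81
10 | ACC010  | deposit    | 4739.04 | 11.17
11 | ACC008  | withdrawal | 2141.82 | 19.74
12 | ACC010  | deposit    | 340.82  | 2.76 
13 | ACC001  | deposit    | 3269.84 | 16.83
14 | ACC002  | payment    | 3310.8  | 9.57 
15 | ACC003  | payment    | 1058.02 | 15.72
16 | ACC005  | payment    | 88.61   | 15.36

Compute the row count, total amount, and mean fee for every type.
SELECT type,
       COUNT(*) as cnt,
       SUM(amount) as total_amount,
       AVG(fee) as avg_fee
FROM transactions
GROUP BY type

Result:
  deposit: 3 records, 8349.70 total amount, 10.25 avg fee
  payment: 6 records, 8969.20 total amount, 12.12 avg fee
  withdrawal: 7 records, 10337.77 total amount, 15.15 avg fee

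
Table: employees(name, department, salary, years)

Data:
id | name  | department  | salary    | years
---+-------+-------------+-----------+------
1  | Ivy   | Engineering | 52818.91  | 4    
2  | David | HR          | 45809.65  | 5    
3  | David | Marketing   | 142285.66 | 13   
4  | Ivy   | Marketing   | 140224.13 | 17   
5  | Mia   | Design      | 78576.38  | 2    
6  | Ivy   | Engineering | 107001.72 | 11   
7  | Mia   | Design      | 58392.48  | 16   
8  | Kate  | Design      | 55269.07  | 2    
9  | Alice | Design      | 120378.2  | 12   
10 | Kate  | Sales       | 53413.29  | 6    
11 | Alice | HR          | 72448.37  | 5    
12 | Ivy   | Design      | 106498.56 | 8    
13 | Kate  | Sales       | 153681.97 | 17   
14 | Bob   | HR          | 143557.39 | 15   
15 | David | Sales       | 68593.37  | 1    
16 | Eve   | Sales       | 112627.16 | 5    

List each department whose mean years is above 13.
SELECT department, AVG(years)
FROM employees
GROUP BY department
HAVING AVG(years) > 13

Result:
  Marketing: avg=15.00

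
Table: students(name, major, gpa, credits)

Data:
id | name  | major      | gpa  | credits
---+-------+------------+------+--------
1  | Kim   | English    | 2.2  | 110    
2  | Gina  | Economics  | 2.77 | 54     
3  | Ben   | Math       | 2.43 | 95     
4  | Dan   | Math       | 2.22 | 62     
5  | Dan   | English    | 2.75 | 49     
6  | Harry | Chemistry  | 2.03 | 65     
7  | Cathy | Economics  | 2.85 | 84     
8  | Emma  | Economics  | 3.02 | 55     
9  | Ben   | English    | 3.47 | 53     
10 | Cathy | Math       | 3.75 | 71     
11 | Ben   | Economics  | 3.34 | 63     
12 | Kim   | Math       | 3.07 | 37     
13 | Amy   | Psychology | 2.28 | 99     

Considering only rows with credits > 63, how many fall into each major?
SELECT major, COUNT(*)
FROM students
WHERE credits > 63
GROUP BY major

Note: WHERE filters rows before grouping.

Result:
  Chemistry: 1
  Economics: 1
  English: 1
  Math: 2
  Psychology: 1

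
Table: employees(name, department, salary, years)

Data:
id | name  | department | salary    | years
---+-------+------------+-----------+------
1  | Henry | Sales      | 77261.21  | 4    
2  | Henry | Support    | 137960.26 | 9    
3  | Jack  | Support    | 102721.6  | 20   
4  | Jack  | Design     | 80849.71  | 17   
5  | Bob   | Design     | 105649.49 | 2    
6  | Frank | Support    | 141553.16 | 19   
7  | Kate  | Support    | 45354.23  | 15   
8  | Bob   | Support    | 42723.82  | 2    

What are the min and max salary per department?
SELECT department, MIN(salary), MAX(salary)
FROM employees
GROUP BY department

Result:
  Design: min=80849.71, max=105649.49
  Sales: min=77261.21, max=77261.21
  Support: min=42723.82, max=141553.16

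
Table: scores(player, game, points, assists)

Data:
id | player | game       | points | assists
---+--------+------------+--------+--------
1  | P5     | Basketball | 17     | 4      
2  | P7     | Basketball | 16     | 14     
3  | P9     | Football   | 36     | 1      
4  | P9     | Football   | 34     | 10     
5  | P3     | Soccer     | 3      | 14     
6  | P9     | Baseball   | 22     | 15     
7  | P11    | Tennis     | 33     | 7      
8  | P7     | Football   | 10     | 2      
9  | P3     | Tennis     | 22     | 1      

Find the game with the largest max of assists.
SELECT game, MAX(assists) as val
FROM scores
GROUP BY game
ORDER BY val DESC
LIMIT 1

Result: Baseball with max(assists) = 15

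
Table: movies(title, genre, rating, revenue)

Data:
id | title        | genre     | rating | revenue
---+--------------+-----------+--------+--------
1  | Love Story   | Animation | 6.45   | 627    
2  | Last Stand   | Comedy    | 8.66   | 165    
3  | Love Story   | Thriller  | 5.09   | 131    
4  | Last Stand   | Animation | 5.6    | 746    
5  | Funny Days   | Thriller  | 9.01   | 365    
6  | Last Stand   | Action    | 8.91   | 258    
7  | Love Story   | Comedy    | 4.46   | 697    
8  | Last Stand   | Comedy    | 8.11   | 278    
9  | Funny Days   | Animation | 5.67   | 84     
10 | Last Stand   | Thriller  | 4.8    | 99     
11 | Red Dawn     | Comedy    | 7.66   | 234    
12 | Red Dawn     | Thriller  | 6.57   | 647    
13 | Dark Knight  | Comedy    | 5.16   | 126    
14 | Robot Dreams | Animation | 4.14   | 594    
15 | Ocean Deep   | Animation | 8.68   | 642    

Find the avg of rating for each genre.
SELECT genre, AVG(rating) as result
FROM movies
GROUP BY genre

Result:
  Action: 8.91
  Animation: 6.11
  Comedy: 6.81
  Thriller: 6.37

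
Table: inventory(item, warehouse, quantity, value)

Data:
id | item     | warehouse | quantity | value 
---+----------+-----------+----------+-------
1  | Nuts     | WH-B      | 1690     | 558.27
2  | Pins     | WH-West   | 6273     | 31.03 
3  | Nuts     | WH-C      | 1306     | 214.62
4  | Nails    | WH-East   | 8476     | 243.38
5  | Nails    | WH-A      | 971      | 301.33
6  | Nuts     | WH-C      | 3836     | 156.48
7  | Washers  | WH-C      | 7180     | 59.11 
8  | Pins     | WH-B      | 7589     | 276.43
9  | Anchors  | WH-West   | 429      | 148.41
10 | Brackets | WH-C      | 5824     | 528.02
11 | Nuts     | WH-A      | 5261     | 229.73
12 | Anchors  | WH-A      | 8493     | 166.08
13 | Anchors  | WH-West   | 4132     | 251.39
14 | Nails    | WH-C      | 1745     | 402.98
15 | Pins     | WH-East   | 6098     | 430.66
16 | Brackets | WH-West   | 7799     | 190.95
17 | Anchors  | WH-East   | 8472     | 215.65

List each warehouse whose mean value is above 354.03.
SELECT warehouse, AVG(value)
FROM inventory
GROUP BY warehouse
HAVING AVG(value) > 354.03

Result:
  WH-B: avg=417.35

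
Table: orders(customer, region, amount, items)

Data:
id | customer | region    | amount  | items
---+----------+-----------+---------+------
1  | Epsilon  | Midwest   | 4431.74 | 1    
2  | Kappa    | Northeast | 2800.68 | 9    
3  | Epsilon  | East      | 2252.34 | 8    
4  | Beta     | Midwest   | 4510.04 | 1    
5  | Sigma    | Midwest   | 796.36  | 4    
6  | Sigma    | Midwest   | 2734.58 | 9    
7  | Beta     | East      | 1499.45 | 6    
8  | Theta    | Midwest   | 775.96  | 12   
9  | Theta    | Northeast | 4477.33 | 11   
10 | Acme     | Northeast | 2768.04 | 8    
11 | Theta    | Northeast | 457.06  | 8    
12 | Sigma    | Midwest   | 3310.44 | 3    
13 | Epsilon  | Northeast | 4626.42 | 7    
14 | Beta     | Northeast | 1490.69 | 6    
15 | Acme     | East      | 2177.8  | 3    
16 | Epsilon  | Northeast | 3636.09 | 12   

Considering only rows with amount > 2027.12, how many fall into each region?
SELECT region, COUNT(*)
FROM orders
WHERE amount > 2027.12
GROUP BY region

Note: WHERE filters rows before grouping.

Result:
  East: 2
  Midwest: 4
  Northeast: 5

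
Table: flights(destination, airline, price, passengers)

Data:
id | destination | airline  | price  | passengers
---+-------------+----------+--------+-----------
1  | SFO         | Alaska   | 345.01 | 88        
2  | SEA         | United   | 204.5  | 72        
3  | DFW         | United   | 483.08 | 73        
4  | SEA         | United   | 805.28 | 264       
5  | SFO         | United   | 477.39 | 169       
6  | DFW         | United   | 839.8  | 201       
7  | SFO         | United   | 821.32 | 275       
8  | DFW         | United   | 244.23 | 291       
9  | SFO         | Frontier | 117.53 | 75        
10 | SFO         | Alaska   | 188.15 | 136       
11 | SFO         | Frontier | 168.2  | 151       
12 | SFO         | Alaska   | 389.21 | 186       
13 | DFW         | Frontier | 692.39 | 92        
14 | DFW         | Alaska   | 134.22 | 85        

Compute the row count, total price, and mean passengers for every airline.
SELECT airline,
       COUNT(*) as cnt,
       SUM(price) as total_price,
       AVG(passengers) as avg_passengers
FROM flights
GROUP BY airline

Result:
  Alaska: 4 records, 1056.59 total price, 123.75 avg passengers
  Frontier: 3 records, 978.12 total price, 106.00 avg passengers
  United: 7 records, 3875.60 total price, 192.14 avg passengers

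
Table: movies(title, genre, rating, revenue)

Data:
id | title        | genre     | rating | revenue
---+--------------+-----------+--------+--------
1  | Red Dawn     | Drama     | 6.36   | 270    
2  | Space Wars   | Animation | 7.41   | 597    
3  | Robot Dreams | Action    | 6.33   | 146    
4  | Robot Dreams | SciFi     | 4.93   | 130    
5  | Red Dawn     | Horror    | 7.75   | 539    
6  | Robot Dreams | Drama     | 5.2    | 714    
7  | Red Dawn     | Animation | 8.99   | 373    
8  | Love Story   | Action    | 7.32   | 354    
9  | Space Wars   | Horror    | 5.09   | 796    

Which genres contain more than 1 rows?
SELECT genre, COUNT(*) as cnt
FROM movies
GROUP BY genre
HAVING COUNT(*) > 1

Result:
  Action: 2
  Animation: 2
  Drama: 2
  Horror: 2

Note: HAVING filters groups after aggregation, WHERE filters rows before.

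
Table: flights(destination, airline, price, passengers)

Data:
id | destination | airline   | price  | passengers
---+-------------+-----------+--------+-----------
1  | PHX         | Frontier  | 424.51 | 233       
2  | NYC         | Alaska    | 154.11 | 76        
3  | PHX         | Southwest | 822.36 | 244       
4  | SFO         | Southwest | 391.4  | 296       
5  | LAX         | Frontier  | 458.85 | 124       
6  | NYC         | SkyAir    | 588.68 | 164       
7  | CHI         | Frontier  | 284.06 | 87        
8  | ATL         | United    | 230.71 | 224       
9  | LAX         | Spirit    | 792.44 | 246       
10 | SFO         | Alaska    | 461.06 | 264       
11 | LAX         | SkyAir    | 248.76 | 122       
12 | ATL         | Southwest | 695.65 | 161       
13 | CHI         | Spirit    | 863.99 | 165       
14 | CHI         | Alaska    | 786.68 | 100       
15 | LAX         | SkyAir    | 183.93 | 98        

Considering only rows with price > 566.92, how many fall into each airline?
SELECT airline, COUNT(*)
FROM flights
WHERE price > 566.92
GROUP BY airline

Note: WHERE filters rows before grouping.

Result:
  Alaska: 1
  SkyAir: 1
  Southwest: 2
  Spirit: 2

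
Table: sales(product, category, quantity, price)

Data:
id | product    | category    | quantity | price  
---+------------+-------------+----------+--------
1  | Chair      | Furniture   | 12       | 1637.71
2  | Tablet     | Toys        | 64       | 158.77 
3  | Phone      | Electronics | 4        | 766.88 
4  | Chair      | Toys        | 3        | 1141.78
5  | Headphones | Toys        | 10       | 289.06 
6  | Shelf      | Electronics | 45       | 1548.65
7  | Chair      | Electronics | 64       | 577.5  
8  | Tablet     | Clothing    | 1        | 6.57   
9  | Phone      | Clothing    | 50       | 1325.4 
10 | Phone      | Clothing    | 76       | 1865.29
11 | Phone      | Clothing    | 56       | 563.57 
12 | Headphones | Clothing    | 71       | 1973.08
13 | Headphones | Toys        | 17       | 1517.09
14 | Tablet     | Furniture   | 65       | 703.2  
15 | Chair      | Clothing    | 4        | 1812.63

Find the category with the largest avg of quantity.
SELECT category, AVG(quantity) as val
FROM sales
GROUP BY category
ORDER BY val DESC
LIMIT 1

Result: Clothing with avg(quantity) = 43.00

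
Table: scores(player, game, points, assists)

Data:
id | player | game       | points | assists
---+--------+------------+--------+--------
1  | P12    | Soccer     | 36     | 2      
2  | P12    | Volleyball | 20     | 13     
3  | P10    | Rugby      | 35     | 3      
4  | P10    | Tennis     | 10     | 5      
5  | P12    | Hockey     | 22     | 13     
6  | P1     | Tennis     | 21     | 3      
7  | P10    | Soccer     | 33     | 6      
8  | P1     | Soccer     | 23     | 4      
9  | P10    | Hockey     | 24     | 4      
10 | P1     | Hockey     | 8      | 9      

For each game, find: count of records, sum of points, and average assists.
SELECT game,
       COUNT(*) as cnt,
       SUM(points) as total_points,
       AVG(assists) as avg_assists
FROM scores
GROUP BY game

Result:
  Hockey: 3 records, 54 total points, 8.67 avg assists
  Rugby: 1 records, 35 total points, 3.00 avg assists
  Soccer: 3 records, 92 total points, 4.00 avg assists
  Tennis: 2 records, 31 total points, 4.00 avg assists
  Volleyball: 1 records, 20 total points, 13.00 avg assists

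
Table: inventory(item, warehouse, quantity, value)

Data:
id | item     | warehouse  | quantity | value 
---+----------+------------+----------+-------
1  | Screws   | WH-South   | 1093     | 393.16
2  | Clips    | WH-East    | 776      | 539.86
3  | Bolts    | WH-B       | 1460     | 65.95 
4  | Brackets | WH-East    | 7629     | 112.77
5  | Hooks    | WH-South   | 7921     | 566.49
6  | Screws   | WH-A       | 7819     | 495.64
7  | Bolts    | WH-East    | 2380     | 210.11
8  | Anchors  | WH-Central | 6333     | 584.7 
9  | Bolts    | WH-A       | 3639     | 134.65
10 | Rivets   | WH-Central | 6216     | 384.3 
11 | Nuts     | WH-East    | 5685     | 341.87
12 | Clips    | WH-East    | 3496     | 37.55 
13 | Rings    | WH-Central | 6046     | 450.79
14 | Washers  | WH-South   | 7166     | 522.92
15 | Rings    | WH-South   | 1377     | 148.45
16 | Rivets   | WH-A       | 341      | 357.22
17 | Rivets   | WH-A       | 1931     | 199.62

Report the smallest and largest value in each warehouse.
SELECT warehouse, MIN(value), MAX(value)
FROM inventory
GROUP BY warehouse

Result:
  WH-A: min=134.65, max=495.64
  WH-B: min=65.95, max=65.95
  WH-Central: min=384.30, max=584.70
  WH-East: min=37.55, max=539.86
  WH-South: min=148.45, max=566.49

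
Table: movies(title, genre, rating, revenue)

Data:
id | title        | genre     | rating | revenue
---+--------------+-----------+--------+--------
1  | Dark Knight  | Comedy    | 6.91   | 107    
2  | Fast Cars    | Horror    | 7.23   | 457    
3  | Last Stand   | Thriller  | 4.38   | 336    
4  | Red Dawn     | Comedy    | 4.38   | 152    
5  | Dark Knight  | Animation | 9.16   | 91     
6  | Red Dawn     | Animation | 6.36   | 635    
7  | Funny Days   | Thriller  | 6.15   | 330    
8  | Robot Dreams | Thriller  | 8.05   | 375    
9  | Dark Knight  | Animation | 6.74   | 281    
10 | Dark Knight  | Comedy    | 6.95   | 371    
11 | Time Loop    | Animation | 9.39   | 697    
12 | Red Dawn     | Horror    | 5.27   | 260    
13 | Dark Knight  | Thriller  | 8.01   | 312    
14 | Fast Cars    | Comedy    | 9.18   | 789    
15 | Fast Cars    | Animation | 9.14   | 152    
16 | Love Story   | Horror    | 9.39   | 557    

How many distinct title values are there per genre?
SELECT genre, COUNT(DISTINCT title)
FROM movies
GROUP BY genre

Result:
  Animation: 4 distinct
  Comedy: 3 distinct
  Horror: 3 distinct
  Thriller: 4 distinct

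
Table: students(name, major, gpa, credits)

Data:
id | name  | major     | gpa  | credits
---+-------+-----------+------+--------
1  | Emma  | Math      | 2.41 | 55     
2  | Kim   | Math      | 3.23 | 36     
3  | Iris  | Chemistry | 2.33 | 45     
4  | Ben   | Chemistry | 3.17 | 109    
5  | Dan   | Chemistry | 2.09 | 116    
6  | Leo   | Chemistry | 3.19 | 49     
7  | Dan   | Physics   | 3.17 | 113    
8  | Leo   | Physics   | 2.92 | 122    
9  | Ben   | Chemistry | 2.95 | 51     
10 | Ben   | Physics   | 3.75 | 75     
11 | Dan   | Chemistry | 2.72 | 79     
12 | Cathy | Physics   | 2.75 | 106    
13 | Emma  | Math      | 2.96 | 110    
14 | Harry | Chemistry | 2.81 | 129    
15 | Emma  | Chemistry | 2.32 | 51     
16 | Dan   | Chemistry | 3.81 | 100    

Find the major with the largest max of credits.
SELECT major, MAX(credits) as val
FROM students
GROUP BY major
ORDER BY val DESC
LIMIT 1

Result: Chemistry with max(credits) = 129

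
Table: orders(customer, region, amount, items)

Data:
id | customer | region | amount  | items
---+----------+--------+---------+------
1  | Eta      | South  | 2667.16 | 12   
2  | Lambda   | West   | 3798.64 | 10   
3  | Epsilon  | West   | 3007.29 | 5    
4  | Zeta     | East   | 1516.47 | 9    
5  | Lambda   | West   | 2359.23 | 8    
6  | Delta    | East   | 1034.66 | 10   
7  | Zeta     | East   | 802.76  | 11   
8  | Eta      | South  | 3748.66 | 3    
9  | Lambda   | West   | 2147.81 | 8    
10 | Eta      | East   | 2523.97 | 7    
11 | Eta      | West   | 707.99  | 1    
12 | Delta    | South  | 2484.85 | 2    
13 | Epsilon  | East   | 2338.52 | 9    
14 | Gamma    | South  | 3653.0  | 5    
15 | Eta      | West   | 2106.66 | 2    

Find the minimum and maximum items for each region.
SELECT region, MIN(items), MAX(items)
FROM orders
GROUP BY region

Result:
  East: min=7, max=11
  South: min=2, max=12
  West: min=1, max=10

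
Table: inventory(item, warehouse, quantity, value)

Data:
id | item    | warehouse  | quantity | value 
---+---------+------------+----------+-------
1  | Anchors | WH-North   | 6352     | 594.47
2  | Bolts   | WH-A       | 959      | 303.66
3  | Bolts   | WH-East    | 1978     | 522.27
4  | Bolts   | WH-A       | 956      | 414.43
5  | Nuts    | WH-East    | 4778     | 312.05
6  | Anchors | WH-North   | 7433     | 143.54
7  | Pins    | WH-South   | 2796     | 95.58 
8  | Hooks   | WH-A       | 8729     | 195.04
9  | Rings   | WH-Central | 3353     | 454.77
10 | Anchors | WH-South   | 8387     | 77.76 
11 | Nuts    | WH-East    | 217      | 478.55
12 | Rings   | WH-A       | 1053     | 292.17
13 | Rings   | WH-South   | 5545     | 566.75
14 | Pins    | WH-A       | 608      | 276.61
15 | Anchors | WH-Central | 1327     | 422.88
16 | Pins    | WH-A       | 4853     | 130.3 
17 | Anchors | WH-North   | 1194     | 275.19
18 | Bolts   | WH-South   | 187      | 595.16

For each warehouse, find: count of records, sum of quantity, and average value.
SELECT warehouse,
       COUNT(*) as cnt,
       SUM(quantity) as total_quantity,
       AVG(value) as avg_value
FROM inventory
GROUP BY warehouse

Result:
  WH-A: 6 records, 17158 total quantity, 268.70 avg value
  WH-Central: 2 records, 4680 total quantity, 438.83 avg value
  WH-East: 3 records, 6973 total quantity, 437.62 avg value
  WH-North: 3 records, 14979 total quantity, 337.73 avg value
  WH-South: 4 records, 16915 total quantity, 333.81 avg value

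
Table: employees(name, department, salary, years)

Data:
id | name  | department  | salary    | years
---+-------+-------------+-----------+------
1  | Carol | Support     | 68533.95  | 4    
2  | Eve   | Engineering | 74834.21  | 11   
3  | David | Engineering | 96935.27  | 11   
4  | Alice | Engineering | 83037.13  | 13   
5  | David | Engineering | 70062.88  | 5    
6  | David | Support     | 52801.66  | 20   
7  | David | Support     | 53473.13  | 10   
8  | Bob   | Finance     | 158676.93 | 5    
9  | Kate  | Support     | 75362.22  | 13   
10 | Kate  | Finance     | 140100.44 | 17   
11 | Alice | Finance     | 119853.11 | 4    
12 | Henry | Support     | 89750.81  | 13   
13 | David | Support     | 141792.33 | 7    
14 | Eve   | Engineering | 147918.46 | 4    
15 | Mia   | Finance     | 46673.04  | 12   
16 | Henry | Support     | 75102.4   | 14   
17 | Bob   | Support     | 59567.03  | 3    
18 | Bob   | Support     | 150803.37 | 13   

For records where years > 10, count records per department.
SELECT department, COUNT(*)
FROM employees
WHERE years > 10
GROUP BY department

Note: WHERE filters rows before grouping.

Result:
  Engineering: 3
  Finance: 2
  Support: 5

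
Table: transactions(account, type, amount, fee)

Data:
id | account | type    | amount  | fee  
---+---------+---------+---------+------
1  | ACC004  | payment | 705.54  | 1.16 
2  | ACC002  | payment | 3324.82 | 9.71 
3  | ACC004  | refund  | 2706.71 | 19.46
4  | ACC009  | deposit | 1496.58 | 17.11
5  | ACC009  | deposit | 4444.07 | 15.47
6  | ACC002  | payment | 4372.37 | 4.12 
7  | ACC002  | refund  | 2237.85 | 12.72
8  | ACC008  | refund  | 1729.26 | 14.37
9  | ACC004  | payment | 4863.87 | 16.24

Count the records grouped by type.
SELECT type, COUNT(*) as count
FROM transactions
GROUP BY type

Result:
  deposit: 2
  payment: 4
  refund: 3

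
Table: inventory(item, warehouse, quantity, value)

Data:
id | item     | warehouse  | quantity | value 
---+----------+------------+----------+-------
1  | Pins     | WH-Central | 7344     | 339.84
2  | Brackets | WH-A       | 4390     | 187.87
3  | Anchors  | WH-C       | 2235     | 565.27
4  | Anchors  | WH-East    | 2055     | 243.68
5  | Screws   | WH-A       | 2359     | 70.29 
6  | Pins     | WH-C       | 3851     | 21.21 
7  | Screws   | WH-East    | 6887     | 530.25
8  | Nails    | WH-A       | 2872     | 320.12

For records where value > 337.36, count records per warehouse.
SELECT warehouse, COUNT(*)
FROM inventory
WHERE value > 337.36
GROUP BY warehouse

Note: WHERE filters rows before grouping.

Result:
  WH-C: 1
  WH-Central: 1
  WH-East: 1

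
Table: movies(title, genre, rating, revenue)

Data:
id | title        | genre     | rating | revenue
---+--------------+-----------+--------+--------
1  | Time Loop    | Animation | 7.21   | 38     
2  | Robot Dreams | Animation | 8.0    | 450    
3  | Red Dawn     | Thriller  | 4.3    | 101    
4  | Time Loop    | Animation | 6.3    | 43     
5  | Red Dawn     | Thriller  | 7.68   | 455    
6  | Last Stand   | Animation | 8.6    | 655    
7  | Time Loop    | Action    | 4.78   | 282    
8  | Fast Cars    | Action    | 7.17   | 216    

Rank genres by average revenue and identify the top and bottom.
SELECT genre, AVG(revenue)
FROM movies
GROUP BY genre
ORDER BY AVG(revenue)

All groups:
  Action: 249.00
  Thriller: 278.00
  Animation: 296.50

Highest: Animation (296.50)
Lowest: Action (249.00)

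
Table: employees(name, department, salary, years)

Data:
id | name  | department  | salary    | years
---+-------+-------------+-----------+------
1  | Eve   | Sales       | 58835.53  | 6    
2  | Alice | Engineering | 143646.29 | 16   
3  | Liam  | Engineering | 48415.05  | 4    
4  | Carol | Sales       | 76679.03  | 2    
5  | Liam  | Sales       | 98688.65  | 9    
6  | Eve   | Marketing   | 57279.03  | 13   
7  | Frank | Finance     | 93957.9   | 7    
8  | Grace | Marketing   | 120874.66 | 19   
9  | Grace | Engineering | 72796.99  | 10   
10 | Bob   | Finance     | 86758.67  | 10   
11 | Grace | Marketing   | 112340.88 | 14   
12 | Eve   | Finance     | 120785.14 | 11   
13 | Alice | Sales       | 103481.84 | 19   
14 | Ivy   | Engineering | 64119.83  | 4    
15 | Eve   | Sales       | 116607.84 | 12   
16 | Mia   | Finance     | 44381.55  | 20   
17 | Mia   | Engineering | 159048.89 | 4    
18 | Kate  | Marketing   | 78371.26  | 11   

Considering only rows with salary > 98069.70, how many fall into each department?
SELECT department, COUNT(*)
FROM employees
WHERE salary > 98069.70
GROUP BY department

Note: WHERE filters rows before grouping.

Result:
  Engineering: 2
  Finance: 1
  Marketing: 2
  Sales: 3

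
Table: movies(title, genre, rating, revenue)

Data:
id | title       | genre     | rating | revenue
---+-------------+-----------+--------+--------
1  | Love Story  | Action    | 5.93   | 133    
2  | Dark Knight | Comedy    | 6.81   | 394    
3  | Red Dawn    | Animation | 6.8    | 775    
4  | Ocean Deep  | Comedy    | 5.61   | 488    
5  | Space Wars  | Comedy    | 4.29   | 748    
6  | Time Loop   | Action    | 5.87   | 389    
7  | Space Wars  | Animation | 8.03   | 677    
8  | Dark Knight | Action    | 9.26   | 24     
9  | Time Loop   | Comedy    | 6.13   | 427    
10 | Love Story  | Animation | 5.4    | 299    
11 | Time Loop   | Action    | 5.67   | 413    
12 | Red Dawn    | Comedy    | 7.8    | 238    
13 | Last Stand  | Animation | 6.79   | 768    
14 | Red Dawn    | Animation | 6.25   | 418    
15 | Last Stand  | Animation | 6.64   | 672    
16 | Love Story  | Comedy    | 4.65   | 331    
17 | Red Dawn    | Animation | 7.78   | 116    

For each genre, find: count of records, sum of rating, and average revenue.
SELECT genre,
       COUNT(*) as cnt,
       SUM(rating) as total_rating,
       AVG(revenue) as avg_revenue
FROM movies
GROUP BY genre

Result:
  Action: 4 records, 26.73 total rating, 239.75 avg revenue
  Animation: 7 records, 47.69 total rating, 532.14 avg revenue
  Comedy: 6 records, 35.29 total rating, 437.67 avg revenue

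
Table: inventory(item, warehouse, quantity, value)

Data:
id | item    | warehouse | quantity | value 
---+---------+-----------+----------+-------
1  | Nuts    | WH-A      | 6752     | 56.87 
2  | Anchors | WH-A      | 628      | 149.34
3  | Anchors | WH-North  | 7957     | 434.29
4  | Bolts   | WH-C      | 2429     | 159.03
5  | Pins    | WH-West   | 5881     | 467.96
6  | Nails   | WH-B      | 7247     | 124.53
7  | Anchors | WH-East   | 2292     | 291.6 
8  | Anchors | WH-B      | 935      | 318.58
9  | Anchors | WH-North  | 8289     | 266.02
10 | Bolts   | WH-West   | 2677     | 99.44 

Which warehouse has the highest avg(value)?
SELECT warehouse, AVG(value) as val
FROM inventory
GROUP BY warehouse
ORDER BY val DESC
LIMIT 1

Result: WH-North with avg(value) = 350.16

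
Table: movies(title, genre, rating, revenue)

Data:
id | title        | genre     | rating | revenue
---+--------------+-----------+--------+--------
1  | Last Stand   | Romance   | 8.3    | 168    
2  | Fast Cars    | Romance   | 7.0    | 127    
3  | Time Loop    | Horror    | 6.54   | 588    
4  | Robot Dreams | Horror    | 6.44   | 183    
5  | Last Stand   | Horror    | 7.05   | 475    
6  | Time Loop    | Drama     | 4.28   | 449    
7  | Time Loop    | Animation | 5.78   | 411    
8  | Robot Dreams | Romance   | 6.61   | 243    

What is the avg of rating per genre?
SELECT genre, AVG(rating) as result
FROM movies
GROUP BY genre

Result:
  Animation: 5.78
  Drama: 4.28
  Horror: 6.68
  Romance: 7.30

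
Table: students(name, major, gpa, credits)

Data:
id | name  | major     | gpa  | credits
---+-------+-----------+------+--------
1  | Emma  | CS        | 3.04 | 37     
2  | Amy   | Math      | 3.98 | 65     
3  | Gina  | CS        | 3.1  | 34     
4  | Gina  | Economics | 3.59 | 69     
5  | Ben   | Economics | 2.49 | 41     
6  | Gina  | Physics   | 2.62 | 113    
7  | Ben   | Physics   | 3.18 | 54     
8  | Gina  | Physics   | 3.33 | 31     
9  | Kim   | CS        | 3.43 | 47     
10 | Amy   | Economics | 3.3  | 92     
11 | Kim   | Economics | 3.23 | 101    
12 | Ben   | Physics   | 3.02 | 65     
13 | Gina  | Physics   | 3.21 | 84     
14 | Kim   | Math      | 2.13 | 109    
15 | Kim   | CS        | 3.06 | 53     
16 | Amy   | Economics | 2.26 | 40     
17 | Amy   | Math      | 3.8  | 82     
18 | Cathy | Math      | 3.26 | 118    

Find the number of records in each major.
SELECT major, COUNT(*) as count
FROM students
GROUP BY major

Result:
  CS: 4
  Economics: 5
  Math: 4
  Physics: 5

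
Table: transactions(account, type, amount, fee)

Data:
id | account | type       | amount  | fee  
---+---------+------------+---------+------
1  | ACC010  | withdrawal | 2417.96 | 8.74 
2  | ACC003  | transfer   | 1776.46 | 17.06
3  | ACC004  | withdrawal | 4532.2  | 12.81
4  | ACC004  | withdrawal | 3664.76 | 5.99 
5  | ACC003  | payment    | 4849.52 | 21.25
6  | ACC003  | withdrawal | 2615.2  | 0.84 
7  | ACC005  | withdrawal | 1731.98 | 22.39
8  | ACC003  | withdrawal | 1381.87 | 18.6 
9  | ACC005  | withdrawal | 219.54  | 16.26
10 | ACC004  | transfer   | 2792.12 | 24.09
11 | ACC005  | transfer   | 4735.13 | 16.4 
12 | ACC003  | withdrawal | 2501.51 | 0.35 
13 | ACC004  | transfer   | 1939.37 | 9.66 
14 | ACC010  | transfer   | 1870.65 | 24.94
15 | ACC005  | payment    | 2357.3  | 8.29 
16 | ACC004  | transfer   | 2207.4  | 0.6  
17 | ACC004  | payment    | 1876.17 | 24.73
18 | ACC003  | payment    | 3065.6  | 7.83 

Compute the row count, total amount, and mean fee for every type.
SELECT type,
       COUNT(*) as cnt,
       SUM(amount) as total_amount,
       AVG(fee) as avg_fee
FROM transactions
GROUP BY type

Result:
  payment: 4 records, 12148.59 total amount, 15.53 avg fee
  transfer: 6 records, 15321.13 total amount, 15.46 avg fee
  withdrawal: 8 records, 19065.02 total amount, 10.75 avg fee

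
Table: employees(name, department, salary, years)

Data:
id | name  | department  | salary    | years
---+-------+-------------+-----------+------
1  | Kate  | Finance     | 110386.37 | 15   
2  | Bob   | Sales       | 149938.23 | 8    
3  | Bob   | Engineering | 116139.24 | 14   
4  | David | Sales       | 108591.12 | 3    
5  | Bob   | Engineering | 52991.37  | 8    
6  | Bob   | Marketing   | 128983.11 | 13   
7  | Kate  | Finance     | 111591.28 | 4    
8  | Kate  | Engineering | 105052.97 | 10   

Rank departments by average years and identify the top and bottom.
SELECT department, AVG(years)
FROM employees
GROUP BY department
ORDER BY AVG(years)

All groups:
  Sales: 5.50
  Finance: 9.50
  Engineering: 10.67
  Marketing: 13.00

Highest: Marketing (13.00)
Lowest: Sales (5.50)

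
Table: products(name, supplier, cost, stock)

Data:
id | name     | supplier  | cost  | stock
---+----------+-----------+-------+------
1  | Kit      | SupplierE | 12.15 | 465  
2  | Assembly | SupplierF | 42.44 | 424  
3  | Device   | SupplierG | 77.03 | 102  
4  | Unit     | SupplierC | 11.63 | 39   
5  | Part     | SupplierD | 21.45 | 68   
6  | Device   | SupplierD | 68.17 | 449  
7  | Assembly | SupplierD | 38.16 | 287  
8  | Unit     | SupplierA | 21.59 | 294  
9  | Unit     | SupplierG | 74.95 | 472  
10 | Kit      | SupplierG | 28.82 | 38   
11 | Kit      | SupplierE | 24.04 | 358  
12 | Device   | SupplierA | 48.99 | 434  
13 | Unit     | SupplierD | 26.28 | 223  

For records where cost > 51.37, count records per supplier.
SELECT supplier, COUNT(*)
FROM products
WHERE cost > 51.37
GROUP BY supplier

Note: WHERE filters rows before grouping.

Result:
  SupplierD: 1
  SupplierG: 2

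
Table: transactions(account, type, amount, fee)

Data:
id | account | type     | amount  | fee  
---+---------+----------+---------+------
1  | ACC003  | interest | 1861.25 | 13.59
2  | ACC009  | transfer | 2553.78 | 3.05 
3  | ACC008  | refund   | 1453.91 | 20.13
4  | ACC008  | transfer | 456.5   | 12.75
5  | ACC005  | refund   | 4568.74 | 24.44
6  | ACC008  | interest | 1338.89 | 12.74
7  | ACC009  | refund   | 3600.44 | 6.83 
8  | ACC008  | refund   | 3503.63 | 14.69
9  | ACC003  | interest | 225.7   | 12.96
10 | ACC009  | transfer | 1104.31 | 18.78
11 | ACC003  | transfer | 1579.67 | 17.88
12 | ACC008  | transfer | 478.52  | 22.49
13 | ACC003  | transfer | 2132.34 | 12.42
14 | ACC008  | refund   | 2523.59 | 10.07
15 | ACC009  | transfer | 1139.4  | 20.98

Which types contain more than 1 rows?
SELECT type, COUNT(*) as cnt
FROM transactions
GROUP BY type
HAVING COUNT(*) > 1

Result:
  interest: 3
  refund: 5
  transfer: 7

Note: HAVING filters groups after aggregation, WHERE filters rows before.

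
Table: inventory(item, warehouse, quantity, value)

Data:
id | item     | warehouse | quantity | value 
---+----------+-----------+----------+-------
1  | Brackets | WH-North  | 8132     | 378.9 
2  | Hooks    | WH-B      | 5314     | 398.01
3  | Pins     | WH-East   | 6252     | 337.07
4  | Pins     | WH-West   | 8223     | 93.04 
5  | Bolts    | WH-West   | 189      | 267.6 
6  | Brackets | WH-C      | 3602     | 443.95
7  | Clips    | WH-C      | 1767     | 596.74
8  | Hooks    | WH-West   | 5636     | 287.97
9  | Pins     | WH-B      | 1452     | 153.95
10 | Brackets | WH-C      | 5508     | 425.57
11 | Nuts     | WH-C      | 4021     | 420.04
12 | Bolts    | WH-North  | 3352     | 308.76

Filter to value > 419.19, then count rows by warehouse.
SELECT warehouse, COUNT(*)
FROM inventory
WHERE value > 419.19
GROUP BY warehouse

Note: WHERE filters rows before grouping.

Result:
  WH-C: 4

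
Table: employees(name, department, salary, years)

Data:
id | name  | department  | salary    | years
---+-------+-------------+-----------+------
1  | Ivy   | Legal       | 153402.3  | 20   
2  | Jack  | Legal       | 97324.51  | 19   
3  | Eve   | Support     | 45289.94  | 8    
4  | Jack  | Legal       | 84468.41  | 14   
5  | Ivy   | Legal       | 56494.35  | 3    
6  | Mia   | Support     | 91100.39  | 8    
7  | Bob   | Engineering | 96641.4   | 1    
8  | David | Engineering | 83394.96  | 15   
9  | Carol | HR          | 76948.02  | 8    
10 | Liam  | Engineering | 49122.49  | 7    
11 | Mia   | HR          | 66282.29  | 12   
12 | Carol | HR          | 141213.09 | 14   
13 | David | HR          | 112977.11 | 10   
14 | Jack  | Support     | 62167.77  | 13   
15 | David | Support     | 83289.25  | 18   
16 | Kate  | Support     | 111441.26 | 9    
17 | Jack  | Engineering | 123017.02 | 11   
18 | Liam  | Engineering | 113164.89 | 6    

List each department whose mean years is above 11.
SELECT department, AVG(years)
FROM employees
GROUP BY department
HAVING AVG(years) > 11

Result:
  Legal: avg=14.00
  Support: avg=11.20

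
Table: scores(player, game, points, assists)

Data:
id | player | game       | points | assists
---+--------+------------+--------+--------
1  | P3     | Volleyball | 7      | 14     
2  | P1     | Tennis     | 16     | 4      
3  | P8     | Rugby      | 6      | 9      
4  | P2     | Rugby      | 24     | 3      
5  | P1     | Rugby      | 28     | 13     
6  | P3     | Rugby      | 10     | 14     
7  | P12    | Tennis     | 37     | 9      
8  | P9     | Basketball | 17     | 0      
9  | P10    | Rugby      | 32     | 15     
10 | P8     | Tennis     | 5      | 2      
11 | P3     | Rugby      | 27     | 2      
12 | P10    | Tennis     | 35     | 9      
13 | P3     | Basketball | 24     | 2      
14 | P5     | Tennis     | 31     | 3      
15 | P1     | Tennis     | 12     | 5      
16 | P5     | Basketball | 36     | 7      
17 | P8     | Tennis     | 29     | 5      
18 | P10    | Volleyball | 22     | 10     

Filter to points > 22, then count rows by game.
SELECT game, COUNT(*)
FROM scores
WHERE points > 22
GROUP BY game

Note: WHERE filters rows before grouping.

Result:
  Basketball: 2
  Rugby: 4
  Tennis: 4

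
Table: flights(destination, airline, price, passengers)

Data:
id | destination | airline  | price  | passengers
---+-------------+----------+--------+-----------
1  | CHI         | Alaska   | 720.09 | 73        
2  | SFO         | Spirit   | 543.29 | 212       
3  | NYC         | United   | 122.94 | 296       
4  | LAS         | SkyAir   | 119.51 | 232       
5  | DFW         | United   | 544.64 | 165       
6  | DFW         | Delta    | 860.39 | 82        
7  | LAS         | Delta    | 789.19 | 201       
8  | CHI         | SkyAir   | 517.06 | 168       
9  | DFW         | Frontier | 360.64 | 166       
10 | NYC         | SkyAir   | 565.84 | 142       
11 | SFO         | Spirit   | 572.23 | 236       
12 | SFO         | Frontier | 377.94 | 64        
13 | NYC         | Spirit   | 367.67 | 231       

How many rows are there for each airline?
SELECT airline, COUNT(*) as count
FROM flights
GROUP BY airline

Result:
  Alaska: 1
  Delta: 2
  Frontier: 2
  SkyAir: 3
  Spirit: 3
  United: 2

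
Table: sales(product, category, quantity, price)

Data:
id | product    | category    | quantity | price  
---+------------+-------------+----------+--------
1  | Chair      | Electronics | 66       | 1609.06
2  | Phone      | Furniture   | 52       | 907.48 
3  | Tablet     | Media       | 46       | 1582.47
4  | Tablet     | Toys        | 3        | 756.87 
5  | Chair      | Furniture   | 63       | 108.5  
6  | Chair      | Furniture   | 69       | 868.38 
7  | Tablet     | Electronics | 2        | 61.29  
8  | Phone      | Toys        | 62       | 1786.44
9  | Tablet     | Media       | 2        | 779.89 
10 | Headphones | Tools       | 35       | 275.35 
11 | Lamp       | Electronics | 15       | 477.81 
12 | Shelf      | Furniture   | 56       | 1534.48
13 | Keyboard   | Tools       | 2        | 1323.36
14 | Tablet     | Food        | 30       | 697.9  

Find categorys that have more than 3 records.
SELECT category, COUNT(*) as cnt
FROM sales
GROUP BY category
HAVING COUNT(*) > 3

Result:
  Furniture: 4

Note: HAVING filters groups after aggregation, WHERE filters rows before.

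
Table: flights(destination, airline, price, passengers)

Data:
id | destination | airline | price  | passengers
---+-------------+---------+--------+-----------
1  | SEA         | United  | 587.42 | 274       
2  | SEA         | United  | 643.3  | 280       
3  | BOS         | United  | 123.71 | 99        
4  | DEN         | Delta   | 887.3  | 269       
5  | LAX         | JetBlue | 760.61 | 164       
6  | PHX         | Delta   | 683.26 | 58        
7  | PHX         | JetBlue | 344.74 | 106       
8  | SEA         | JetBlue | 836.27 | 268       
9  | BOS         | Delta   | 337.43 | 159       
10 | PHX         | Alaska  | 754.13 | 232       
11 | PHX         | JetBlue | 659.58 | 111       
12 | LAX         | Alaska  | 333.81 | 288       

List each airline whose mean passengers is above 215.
SELECT airline, AVG(passengers)
FROM flights
GROUP BY airline
HAVING AVG(passengers) > 215

Result:
  Alaska: avg=260.00
  United: avg=217.67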